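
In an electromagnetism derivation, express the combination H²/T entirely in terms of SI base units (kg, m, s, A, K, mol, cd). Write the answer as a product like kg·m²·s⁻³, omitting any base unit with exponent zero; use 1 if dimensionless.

H = Wb/A (inductance = flux per current),
    = kg·m²·s⁻²·A⁻².
So H² = kg²·m⁴·s⁻⁴·A⁻⁴.
T = Wb/m² (flux density = flux per area),
    = kg·s⁻²·A⁻¹.
So T⁻¹ = kg⁻¹·s²·A.
Combining: H²·T⁻¹ = (kg²·m⁴·s⁻⁴·A⁻⁴) · (kg⁻¹·s²·A) = kg·m⁴·s⁻²·A⁻³.

kg·m⁴·s⁻²·A⁻³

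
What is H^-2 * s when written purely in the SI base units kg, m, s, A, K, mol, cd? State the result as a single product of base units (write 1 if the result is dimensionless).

kg⁻²·m⁻⁴·s⁵·A⁴

H = Wb/A (inductance = flux per current),
    = kg·m²·s⁻²·A⁻².
So H⁻² = kg⁻²·m⁻⁴·s⁴·A⁴.
Combining: H⁻²·s = (kg⁻²·m⁻⁴·s⁴·A⁴) · s = kg⁻²·m⁻⁴·s⁵·A⁴.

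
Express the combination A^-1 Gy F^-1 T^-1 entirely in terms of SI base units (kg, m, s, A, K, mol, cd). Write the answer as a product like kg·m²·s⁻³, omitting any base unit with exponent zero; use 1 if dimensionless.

m⁴·s⁻⁴·A⁻²

Gy = m²·s⁻².
F = kg⁻¹·m⁻²·s⁴·A².
So F⁻¹ = kg·m²·s⁻⁴·A⁻².
T = kg·s⁻²·A⁻¹.
So T⁻¹ = kg⁻¹·s²·A.
Combining: A⁻¹·Gy·F⁻¹·T⁻¹ = A⁻¹ · (m²·s⁻²) · (kg·m²·s⁻⁴·A⁻²) · (kg⁻¹·s²·A) = m⁴·s⁻⁴·A⁻².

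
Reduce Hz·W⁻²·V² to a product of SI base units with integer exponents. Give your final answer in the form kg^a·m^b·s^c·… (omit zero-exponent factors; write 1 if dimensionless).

Hz = s⁻¹.
W = kg·m²·s⁻³.
So W⁻² = kg⁻²·m⁻⁴·s⁶.
V = kg·m²·s⁻³·A⁻¹.
So V² = kg²·m⁴·s⁻⁶·A⁻².
Combining: Hz·W⁻²·V² = s⁻¹ · (kg⁻²·m⁻⁴·s⁶) · (kg²·m⁴·s⁻⁶·A⁻²) = s⁻¹·A⁻².

s⁻¹·A⁻²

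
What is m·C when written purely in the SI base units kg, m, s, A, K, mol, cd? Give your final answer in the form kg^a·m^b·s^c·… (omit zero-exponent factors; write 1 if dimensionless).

C = A·s = s·A (charge = current × time).
Combining: m·C = m · (s·A) = m·s·A.

m·s·A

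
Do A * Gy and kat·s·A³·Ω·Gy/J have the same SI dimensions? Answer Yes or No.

Left side:
  Gy = J/kg (absorbed dose = energy per mass),
      = m²·s⁻².
  Combining: A·Gy = A · (m²·s⁻²) = m²·s⁻²·A.
Right side:
  kat = s⁻¹·mol.
  Ω = kg·m²·s⁻³·A⁻².
  Gy = m²·s⁻².
  J = kg·m²·s⁻².
  So J⁻¹ = kg⁻¹·m⁻²·s².
  Combining: kat·s·A³·Ω·Gy·J⁻¹ = (s⁻¹·mol) · s · A³ · (kg·m²·s⁻³·A⁻²) · (m²·s⁻²) · (kg⁻¹·m⁻²·s²) = m²·s⁻³·A·mol.
Left is m²·s⁻²·A; right is m²·s⁻³·A·mol — different.

No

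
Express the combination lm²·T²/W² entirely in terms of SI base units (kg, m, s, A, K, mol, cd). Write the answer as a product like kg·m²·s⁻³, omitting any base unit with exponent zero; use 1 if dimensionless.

m⁻⁴·s²·A⁻²·cd²

W = J/s (power = energy per time),
    = kg·m²·s⁻³.
So W⁻² = kg⁻²·m⁻⁴·s⁶.
lm = cd·sr = cd (luminous flux; sr is dimensionless).
So lm² = cd².
T = Wb/m² (flux density = flux per area),
    = kg·s⁻²·A⁻¹.
So T² = kg²·s⁻⁴·A⁻².
Combining: W⁻²·lm²·T² = (kg⁻²·m⁻⁴·s⁶) · cd² · (kg²·s⁻⁴·A⁻²) = m⁻⁴·s²·A⁻²·cd².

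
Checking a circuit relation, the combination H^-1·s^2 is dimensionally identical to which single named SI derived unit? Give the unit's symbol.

F

H = Wb/A (inductance = flux per current),
    = kg·m²·s⁻²·A⁻².
So H⁻¹ = kg⁻¹·m⁻²·s²·A².
Combining: H⁻¹·s² = (kg⁻¹·m⁻²·s²·A²) · s² = kg⁻¹·m⁻²·s⁴·A².
kg⁻¹·m⁻²·s⁴·A² is the base-SI form of the farad.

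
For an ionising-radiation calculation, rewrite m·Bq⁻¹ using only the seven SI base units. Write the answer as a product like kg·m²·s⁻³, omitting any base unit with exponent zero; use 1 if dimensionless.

m·s

Bq = 1/s = s⁻¹ (activity is decays per second).
So Bq⁻¹ = s.
Combining: m·Bq⁻¹ = m · s = m·s.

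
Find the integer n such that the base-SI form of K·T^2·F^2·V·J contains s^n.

-1

T = kg·s⁻²·A⁻¹.
So T² = kg²·s⁻⁴·A⁻².
F = kg⁻¹·m⁻²·s⁴·A².
So F² = kg⁻²·m⁻⁴·s⁸·A⁴.
V = kg·m²·s⁻³·A⁻¹.
J = kg·m²·s⁻².
Combining: K·T²·F²·V·J = K · (kg²·s⁻⁴·A⁻²) · (kg⁻²·m⁻⁴·s⁸·A⁴) · (kg·m²·s⁻³·A⁻¹) · (kg·m²·s⁻²) = kg²·s⁻¹·A·K.
The exponent of s is -1.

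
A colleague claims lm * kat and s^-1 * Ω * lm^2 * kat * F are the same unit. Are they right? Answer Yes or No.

No

Left side:
  lm = cd·sr = cd (luminous flux; sr is dimensionless).
  kat = mol/s = s⁻¹·mol (catalytic activity).
  Combining: lm·kat = cd · (s⁻¹·mol) = s⁻¹·mol·cd.
Right side:
  Ω = kg·m²·s⁻³·A⁻².
  lm = cd.
  So lm² = cd².
  kat = s⁻¹·mol.
  F = kg⁻¹·m⁻²·s⁴·A².
  Combining: s⁻¹·Ω·lm²·kat·F = s⁻¹ · (kg·m²·s⁻³·A⁻²) · cd² · (s⁻¹·mol) · (kg⁻¹·m⁻²·s⁴·A²) = s⁻¹·mol·cd².
Left is s⁻¹·mol·cd; right is s⁻¹·mol·cd² — different.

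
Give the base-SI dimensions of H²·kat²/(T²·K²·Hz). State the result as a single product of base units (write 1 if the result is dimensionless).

T = Wb/m² (flux density = flux per area),
    = kg·s⁻²·A⁻¹.
So T⁻² = kg⁻²·s⁴·A².
H = Wb/A (inductance = flux per current),
    = kg·m²·s⁻²·A⁻².
So H² = kg²·m⁴·s⁻⁴·A⁻⁴.
kat = mol/s = s⁻¹·mol (catalytic activity).
So kat² = s⁻²·mol².
Hz = 1/s = s⁻¹ (frequency is cycles per second).
So Hz⁻¹ = s.
Combining: T⁻²·H²·K⁻²·kat²·Hz⁻¹ = (kg⁻²·s⁴·A²) · (kg²·m⁴·s⁻⁴·A⁻⁴) · K⁻² · (s⁻²·mol²) · s = m⁴·s⁻¹·A⁻²·K⁻²·mol².

m⁴·s⁻¹·A⁻²·K⁻²·mol²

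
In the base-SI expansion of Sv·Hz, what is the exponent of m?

Sv = J/kg (equivalent dose = energy per mass),
    = m²·s⁻².
Hz = 1/s = s⁻¹ (frequency is cycles per second).
Combining: Sv·Hz = (m²·s⁻²) · s⁻¹ = m²·s⁻³.
The exponent of m is 2.

2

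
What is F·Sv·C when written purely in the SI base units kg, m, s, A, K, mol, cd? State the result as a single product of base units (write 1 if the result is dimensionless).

F = C/V (capacitance = charge per voltage),
    = A·s/(kg·m²·s⁻³·A⁻¹) (substituting C and V),
    = kg⁻¹·m⁻²·s⁴·A².
Sv = J/kg (equivalent dose = energy per mass),
    = m²·s⁻².
C = A·s = s·A (charge = current × time).
Combining: F·Sv·C = (kg⁻¹·m⁻²·s⁴·A²) · (m²·s⁻²) · (s·A) = kg⁻¹·s³·A³.

kg⁻¹·s³·A³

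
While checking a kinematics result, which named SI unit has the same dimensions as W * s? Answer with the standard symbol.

J

W = J/s (power = energy per time),
    = kg·m²·s⁻³.
Combining: W·s = (kg·m²·s⁻³) · s = kg·m²·s⁻².
kg·m²·s⁻² is the base-SI form of the joule.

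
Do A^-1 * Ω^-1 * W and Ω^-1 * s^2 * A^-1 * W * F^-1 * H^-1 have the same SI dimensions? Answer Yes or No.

Left side:
  Ω = kg·m²·s⁻³·A⁻².
  So Ω⁻¹ = kg⁻¹·m⁻²·s³·A².
  W = kg·m²·s⁻³.
  Combining: A⁻¹·Ω⁻¹·W = A⁻¹ · (kg⁻¹·m⁻²·s³·A²) · (kg·m²·s⁻³) = A.
Right side:
  Ω = V/A (resistance = voltage per current),
      = kg·m²·s⁻³·A⁻².
  So Ω⁻¹ = kg⁻¹·m⁻²·s³·A².
  W = J/s (power = energy per time),
      = kg·m²·s⁻³.
  F = C/V (capacitance = charge per voltage),
      = A·s/(kg·m²·s⁻³·A⁻¹) (substituting C and V),
      = kg⁻¹·m⁻²·s⁴·A².
  So F⁻¹ = kg·m²·s⁻⁴·A⁻².
  H = Wb/A (inductance = flux per current),
      = kg·m²·s⁻²·A⁻².
  So H⁻¹ = kg⁻¹·m⁻²·s²·A².
  Combining: Ω⁻¹·s²·A⁻¹·W·F⁻¹·H⁻¹ = (kg⁻¹·m⁻²·s³·A²) · s² · A⁻¹ · (kg·m²·s⁻³) · (kg·m²·s⁻⁴·A⁻²) · (kg⁻¹·m⁻²·s²·A²) = A.
Both reduce to A.

Yes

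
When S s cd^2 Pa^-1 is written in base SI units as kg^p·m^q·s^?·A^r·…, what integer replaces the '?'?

6

S = 1/Ω (conductance is reciprocal resistance),
    = kg⁻¹·m⁻²·s³·A².
Pa = N/m² (pressure = force per area),
    = kg·m⁻¹·s⁻².
So Pa⁻¹ = kg⁻¹·m·s².
Combining: S·s·cd²·Pa⁻¹ = (kg⁻¹·m⁻²·s³·A²) · s · cd² · (kg⁻¹·m·s²) = kg⁻²·m⁻¹·s⁶·A²·cd².
The exponent of s is 6.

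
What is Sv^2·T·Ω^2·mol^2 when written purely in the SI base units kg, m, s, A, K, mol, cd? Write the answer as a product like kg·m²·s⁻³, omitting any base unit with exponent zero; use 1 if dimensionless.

kg³·m⁸·s⁻¹²·A⁻⁵·mol²

Sv = J/kg (equivalent dose = energy per mass),
    = m²·s⁻².
So Sv² = m⁴·s⁻⁴.
T = Wb/m² (flux density = flux per area),
    = kg·s⁻²·A⁻¹.
Ω = V/A (resistance = voltage per current),
    = kg·m²·s⁻³·A⁻².
So Ω² = kg²·m⁴·s⁻⁶·A⁻⁴.
Combining: Sv²·T·Ω²·mol² = (m⁴·s⁻⁴) · (kg·s⁻²·A⁻¹) · (kg²·m⁴·s⁻⁶·A⁻⁴) · mol² = kg³·m⁸·s⁻¹²·A⁻⁵·mol².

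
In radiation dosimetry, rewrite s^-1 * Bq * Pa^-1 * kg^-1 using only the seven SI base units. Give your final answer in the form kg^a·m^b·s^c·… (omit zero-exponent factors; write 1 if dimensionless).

kg⁻²·m

Bq = s⁻¹.
Pa = kg·m⁻¹·s⁻².
So Pa⁻¹ = kg⁻¹·m·s².
Combining: s⁻¹·Bq·Pa⁻¹·kg⁻¹ = s⁻¹ · s⁻¹ · (kg⁻¹·m·s²) · kg⁻¹ = kg⁻²·m.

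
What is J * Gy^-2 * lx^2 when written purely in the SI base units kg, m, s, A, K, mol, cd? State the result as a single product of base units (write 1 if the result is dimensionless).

J = N·m (work = force × distance),
    = kg·m²·s⁻².
Gy = J/kg (absorbed dose = energy per mass),
    = m²·s⁻².
So Gy⁻² = m⁻⁴·s⁴.
lx = lm/m² (illuminance = luminous flux per area),
    = m⁻²·cd.
So lx² = m⁻⁴·cd².
Combining: J·Gy⁻²·lx² = (kg·m²·s⁻²) · (m⁻⁴·s⁴) · (m⁻⁴·cd²) = kg·m⁻⁶·s²·cd².

kg·m⁻⁶·s²·cd²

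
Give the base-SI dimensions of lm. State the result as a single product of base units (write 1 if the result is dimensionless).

lm = cd.

cd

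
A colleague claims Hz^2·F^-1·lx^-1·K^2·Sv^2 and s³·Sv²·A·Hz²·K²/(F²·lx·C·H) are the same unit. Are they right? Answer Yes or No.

Left side:
  Hz = s⁻¹.
  So Hz² = s⁻².
  F = kg⁻¹·m⁻²·s⁴·A².
  So F⁻¹ = kg·m²·s⁻⁴·A⁻².
  lx = m⁻²·cd.
  So lx⁻¹ = m²·cd⁻¹.
  Sv = m²·s⁻².
  So Sv² = m⁴·s⁻⁴.
  Combining: Hz²·F⁻¹·lx⁻¹·K²·Sv² = s⁻² · (kg·m²·s⁻⁴·A⁻²) · (m²·cd⁻¹) · K² · (m⁴·s⁻⁴) = kg·m⁸·s⁻¹⁰·A⁻²·K²·cd⁻¹.
Right side:
  F = C/V (capacitance = charge per voltage),
      = A·s/(kg·m²·s⁻³·A⁻¹) (substituting C and V),
      = kg⁻¹·m⁻²·s⁴·A².
  So F⁻² = kg²·m⁴·s⁻⁸·A⁻⁴.
  lx = lm/m² (illuminance = luminous flux per area),
      = m⁻²·cd.
  So lx⁻¹ = m²·cd⁻¹.
  Sv = J/kg (equivalent dose = energy per mass),
      = m²·s⁻².
  So Sv² = m⁴·s⁻⁴.
  Hz = 1/s = s⁻¹ (frequency is cycles per second).
  So Hz² = s⁻².
  C = A·s = s·A (charge = current × time).
  So C⁻¹ = s⁻¹·A⁻¹.
  H = Wb/A (inductance = flux per current),
      = kg·m²·s⁻²·A⁻².
  So H⁻¹ = kg⁻¹·m⁻²·s²·A².
  Combining: s³·F⁻²·lx⁻¹·Sv²·A·Hz²·C⁻¹·H⁻¹·K² = s³ · (kg²·m⁴·s⁻⁸·A⁻⁴) · (m²·cd⁻¹) · (m⁴·s⁻⁴) · A · s⁻² · (s⁻¹·A⁻¹) · (kg⁻¹·m⁻²·s²·A²) · K² = kg·m⁸·s⁻¹⁰·A⁻²·K²·cd⁻¹.
Both reduce to kg·m⁸·s⁻¹⁰·A⁻²·K²·cd⁻¹.

Yes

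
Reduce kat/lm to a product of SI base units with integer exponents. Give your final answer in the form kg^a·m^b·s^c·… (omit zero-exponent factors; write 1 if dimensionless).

s⁻¹·mol·cd⁻¹

kat = mol/s = s⁻¹·mol (catalytic activity).
lm = cd·sr = cd (luminous flux; sr is dimensionless).
So lm⁻¹ = cd⁻¹.
Combining: kat·lm⁻¹ = (s⁻¹·mol) · cd⁻¹ = s⁻¹·mol·cd⁻¹.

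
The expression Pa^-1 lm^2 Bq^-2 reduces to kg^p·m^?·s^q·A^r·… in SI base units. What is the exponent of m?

1

Pa = N/m² (pressure = force per area),
    = kg·m⁻¹·s⁻².
So Pa⁻¹ = kg⁻¹·m·s².
lm = cd·sr = cd (luminous flux; sr is dimensionless).
So lm² = cd².
Bq = 1/s = s⁻¹ (activity is decays per second).
So Bq⁻² = s².
Combining: Pa⁻¹·lm²·Bq⁻² = (kg⁻¹·m·s²) · cd² · s² = kg⁻¹·m·s⁴·cd².
The exponent of m is 1.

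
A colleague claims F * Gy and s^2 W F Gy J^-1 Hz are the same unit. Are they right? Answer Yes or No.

Yes

Left side:
  F = kg⁻¹·m⁻²·s⁴·A².
  Gy = m²·s⁻².
  Combining: F·Gy = (kg⁻¹·m⁻²·s⁴·A²) · (m²·s⁻²) = kg⁻¹·s²·A².
Right side:
  W = J/s (power = energy per time),
      = kg·m²·s⁻³.
  F = C/V (capacitance = charge per voltage),
      = A·s/(kg·m²·s⁻³·A⁻¹) (substituting C and V),
      = kg⁻¹·m⁻²·s⁴·A².
  Gy = J/kg (absorbed dose = energy per mass),
      = m²·s⁻².
  J = N·m (work = force × distance),
      = kg·m²·s⁻².
  So J⁻¹ = kg⁻¹·m⁻²·s².
  Hz = 1/s = s⁻¹ (frequency is cycles per second).
  Combining: s²·W·F·Gy·J⁻¹·Hz = s² · (kg·m²·s⁻³) · (kg⁻¹·m⁻²·s⁴·A²) · (m²·s⁻²) · (kg⁻¹·m⁻²·s²) · s⁻¹ = kg⁻¹·s²·A².
Both reduce to kg⁻¹·s²·A².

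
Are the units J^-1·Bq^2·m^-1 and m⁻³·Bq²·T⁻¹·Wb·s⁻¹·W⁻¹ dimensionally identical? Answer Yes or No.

Left side:
  J = N·m (work = force × distance),
      = kg·m²·s⁻².
  So J⁻¹ = kg⁻¹·m⁻²·s².
  Bq = 1/s = s⁻¹ (activity is decays per second).
  So Bq² = s⁻².
  Combining: J⁻¹·Bq²·m⁻¹ = (kg⁻¹·m⁻²·s²) · s⁻² · m⁻¹ = kg⁻¹·m⁻³.
Right side:
  Bq = s⁻¹.
  So Bq² = s⁻².
  T = kg·s⁻²·A⁻¹.
  So T⁻¹ = kg⁻¹·s²·A.
  Wb = kg·m²·s⁻²·A⁻¹.
  W = kg·m²·s⁻³.
  So W⁻¹ = kg⁻¹·m⁻²·s³.
  Combining: m⁻³·Bq²·T⁻¹·Wb·s⁻¹·W⁻¹ = m⁻³ · s⁻² · (kg⁻¹·s²·A) · (kg·m²·s⁻²·A⁻¹) · s⁻¹ · (kg⁻¹·m⁻²·s³) = kg⁻¹·m⁻³.
Both reduce to kg⁻¹·m⁻³.

Yes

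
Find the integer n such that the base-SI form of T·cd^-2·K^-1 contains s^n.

T = Wb/m² (flux density = flux per area),
    = kg·s⁻²·A⁻¹.
Combining: T·cd⁻²·K⁻¹ = (kg·s⁻²·A⁻¹) · cd⁻² · K⁻¹ = kg·s⁻²·A⁻¹·K⁻¹·cd⁻².
The exponent of s is -2.

-2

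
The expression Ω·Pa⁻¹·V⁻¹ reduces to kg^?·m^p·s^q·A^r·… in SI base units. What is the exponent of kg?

Ω = kg·m²·s⁻³·A⁻².
Pa = kg·m⁻¹·s⁻².
So Pa⁻¹ = kg⁻¹·m·s².
V = kg·m²·s⁻³·A⁻¹.
So V⁻¹ = kg⁻¹·m⁻²·s³·A.
Combining: Ω·Pa⁻¹·V⁻¹ = (kg·m²·s⁻³·A⁻²) · (kg⁻¹·m·s²) · (kg⁻¹·m⁻²·s³·A) = kg⁻¹·m·s²·A⁻¹.
The exponent of kg is -1.

-1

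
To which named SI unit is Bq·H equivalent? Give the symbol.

Ω

Bq = s⁻¹.
H = kg·m²·s⁻²·A⁻².
Combining: Bq·H = s⁻¹ · (kg·m²·s⁻²·A⁻²) = kg·m²·s⁻³·A⁻².
kg·m²·s⁻³·A⁻² is the base-SI form of the ohm.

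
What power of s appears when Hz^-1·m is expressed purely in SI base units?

Hz = 1/s = s⁻¹ (frequency is cycles per second).
So Hz⁻¹ = s.
Combining: Hz⁻¹·m = s · m = m·s.
The exponent of s is 1.

1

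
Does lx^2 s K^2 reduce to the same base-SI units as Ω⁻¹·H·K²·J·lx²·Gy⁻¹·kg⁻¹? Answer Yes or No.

Left side:
  lx = lm/m² (illuminance = luminous flux per area),
      = m⁻²·cd.
  So lx² = m⁻⁴·cd².
  Combining: lx²·s·K² = (m⁻⁴·cd²) · s · K² = m⁻⁴·s·K²·cd².
Right side:
  Ω = kg·m²·s⁻³·A⁻².
  So Ω⁻¹ = kg⁻¹·m⁻²·s³·A².
  H = kg·m²·s⁻²·A⁻².
  J = kg·m²·s⁻².
  lx = m⁻²·cd.
  So lx² = m⁻⁴·cd².
  Gy = m²·s⁻².
  So Gy⁻¹ = m⁻²·s².
  Combining: Ω⁻¹·H·K²·J·lx²·Gy⁻¹·kg⁻¹ = (kg⁻¹·m⁻²·s³·A²) · (kg·m²·s⁻²·A⁻²) · K² · (kg·m²·s⁻²) · (m⁻⁴·cd²) · (m⁻²·s²) · kg⁻¹ = m⁻⁴·s·K²·cd².
Both reduce to m⁻⁴·s·K²·cd².

Yes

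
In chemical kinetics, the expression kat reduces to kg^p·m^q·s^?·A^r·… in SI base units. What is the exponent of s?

kat = s⁻¹·mol.
The exponent of s is -1.

-1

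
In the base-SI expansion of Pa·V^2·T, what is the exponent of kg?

4

Pa = N/m² (pressure = force per area),
    = kg·m⁻¹·s⁻².
V = W/A (potential = power per current),
    = kg·m²·s⁻³·A⁻¹.
So V² = kg²·m⁴·s⁻⁶·A⁻².
T = Wb/m² (flux density = flux per area),
    = kg·s⁻²·A⁻¹.
Combining: Pa·V²·T = (kg·m⁻¹·s⁻²) · (kg²·m⁴·s⁻⁶·A⁻²) · (kg·s⁻²·A⁻¹) = kg⁴·m³·s⁻¹⁰·A⁻³.
The exponent of kg is 4.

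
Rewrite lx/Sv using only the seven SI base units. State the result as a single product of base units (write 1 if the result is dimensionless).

Sv = J/kg (equivalent dose = energy per mass),
    = m²·s⁻².
So Sv⁻¹ = m⁻²·s².
lx = lm/m² (illuminance = luminous flux per area),
    = m⁻²·cd.
Combining: Sv⁻¹·lx = (m⁻²·s²) · (m⁻²·cd) = m⁻⁴·s²·cd.

m⁻⁴·s²·cd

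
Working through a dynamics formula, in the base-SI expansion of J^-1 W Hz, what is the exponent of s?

-2

J = N·m (work = force × distance),
    = kg·m²·s⁻².
So J⁻¹ = kg⁻¹·m⁻²·s².
W = J/s (power = energy per time),
    = kg·m²·s⁻³.
Hz = 1/s = s⁻¹ (frequency is cycles per second).
Combining: J⁻¹·W·Hz = (kg⁻¹·m⁻²·s²) · (kg·m²·s⁻³) · s⁻¹ = s⁻².
The exponent of s is -2.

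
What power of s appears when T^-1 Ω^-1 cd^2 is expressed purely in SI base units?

5

T = Wb/m² (flux density = flux per area),
    = kg·s⁻²·A⁻¹.
So T⁻¹ = kg⁻¹·s²·A.
Ω = V/A (resistance = voltage per current),
    = kg·m²·s⁻³·A⁻².
So Ω⁻¹ = kg⁻¹·m⁻²·s³·A².
Combining: T⁻¹·Ω⁻¹·cd² = (kg⁻¹·s²·A) · (kg⁻¹·m⁻²·s³·A²) · cd² = kg⁻²·m⁻²·s⁵·A³·cd².
The exponent of s is 5.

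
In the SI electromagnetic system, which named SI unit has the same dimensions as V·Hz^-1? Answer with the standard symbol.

Wb

V = W/A (potential = power per current),
    = kg·m²·s⁻³·A⁻¹.
Hz = 1/s = s⁻¹ (frequency is cycles per second).
So Hz⁻¹ = s.
Combining: V·Hz⁻¹ = (kg·m²·s⁻³·A⁻¹) · s = kg·m²·s⁻²·A⁻¹.
kg·m²·s⁻²·A⁻¹ is the base-SI form of the weber.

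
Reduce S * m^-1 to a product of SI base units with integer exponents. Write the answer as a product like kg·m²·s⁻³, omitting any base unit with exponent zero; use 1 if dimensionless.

S = kg⁻¹·m⁻²·s³·A².
Combining: S·m⁻¹ = (kg⁻¹·m⁻²·s³·A²) · m⁻¹ = kg⁻¹·m⁻³·s³·A².

kg⁻¹·m⁻³·s³·A²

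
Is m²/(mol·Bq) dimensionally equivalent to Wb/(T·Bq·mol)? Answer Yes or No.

Yes

Left side:
  Bq = s⁻¹.
  So Bq⁻¹ = s.
  Combining: mol⁻¹·m²·Bq⁻¹ = mol⁻¹ · m² · s = m²·s·mol⁻¹.
Right side:
  T = Wb/m² (flux density = flux per area),
      = kg·s⁻²·A⁻¹.
  So T⁻¹ = kg⁻¹·s²·A.
  Bq = 1/s = s⁻¹ (activity is decays per second).
  So Bq⁻¹ = s.
  Wb = V·s (flux: a volt is a weber per second),
      = kg·m²·s⁻²·A⁻¹.
  Combining: T⁻¹·Bq⁻¹·Wb·mol⁻¹ = (kg⁻¹·s²·A) · s · (kg·m²·s⁻²·A⁻¹) · mol⁻¹ = m²·s·mol⁻¹.
Both reduce to m²·s·mol⁻¹.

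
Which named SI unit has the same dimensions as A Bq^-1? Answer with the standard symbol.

Bq = s⁻¹.
So Bq⁻¹ = s.
Combining: A·Bq⁻¹ = A · s = s·A.
s·A is the base-SI form of the coulomb.

C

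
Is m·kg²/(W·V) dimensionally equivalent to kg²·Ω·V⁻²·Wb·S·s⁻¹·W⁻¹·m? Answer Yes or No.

Yes

Left side:
  W = kg·m²·s⁻³.
  So W⁻¹ = kg⁻¹·m⁻²·s³.
  V = kg·m²·s⁻³·A⁻¹.
  So V⁻¹ = kg⁻¹·m⁻²·s³·A.
  Combining: m·W⁻¹·V⁻¹·kg² = m · (kg⁻¹·m⁻²·s³) · (kg⁻¹·m⁻²·s³·A) · kg² = m⁻³·s⁶·A.
Right side:
  Ω = V/A (resistance = voltage per current),
      = kg·m²·s⁻³·A⁻².
  V = W/A (potential = power per current),
      = kg·m²·s⁻³·A⁻¹.
  So V⁻² = kg⁻²·m⁻⁴·s⁶·A².
  Wb = V·s (flux: a volt is a weber per second),
      = kg·m²·s⁻²·A⁻¹.
  S = 1/Ω (conductance is reciprocal resistance),
      = kg⁻¹·m⁻²·s³·A².
  W = J/s (power = energy per time),
      = kg·m²·s⁻³.
  So W⁻¹ = kg⁻¹·m⁻²·s³.
  Combining: kg²·Ω·V⁻²·Wb·S·s⁻¹·W⁻¹·m = kg² · (kg·m²·s⁻³·A⁻²) · (kg⁻²·m⁻⁴·s⁶·A²) · (kg·m²·s⁻²·A⁻¹) · (kg⁻¹·m⁻²·s³·A²) · s⁻¹ · (kg⁻¹·m⁻²·s³) · m = m⁻³·s⁶·A.
Both reduce to m⁻³·s⁶·A.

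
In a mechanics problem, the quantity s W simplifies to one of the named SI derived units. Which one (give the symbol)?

J

W = J/s (power = energy per time),
    = kg·m²·s⁻³.
Combining: s·W = s · (kg·m²·s⁻³) = kg·m²·s⁻².
kg·m²·s⁻² is the base-SI form of the joule.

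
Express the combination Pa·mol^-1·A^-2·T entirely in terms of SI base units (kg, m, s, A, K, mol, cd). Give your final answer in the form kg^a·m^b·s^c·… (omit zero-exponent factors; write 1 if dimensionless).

kg²·m⁻¹·s⁻⁴·A⁻³·mol⁻¹

Pa = N/m² (pressure = force per area),
    = kg·m⁻¹·s⁻².
T = Wb/m² (flux density = flux per area),
    = kg·s⁻²·A⁻¹.
Combining: Pa·mol⁻¹·A⁻²·T = (kg·m⁻¹·s⁻²) · mol⁻¹ · A⁻² · (kg·s⁻²·A⁻¹) = kg²·m⁻¹·s⁻⁴·A⁻³·mol⁻¹.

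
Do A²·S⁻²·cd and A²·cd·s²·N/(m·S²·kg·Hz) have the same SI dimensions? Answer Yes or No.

No

Left side:
  S = kg⁻¹·m⁻²·s³·A².
  So S⁻² = kg²·m⁴·s⁻⁶·A⁻⁴.
  Combining: A²·S⁻²·cd = A² · (kg²·m⁴·s⁻⁶·A⁻⁴) · cd = kg²·m⁴·s⁻⁶·A⁻²·cd.
Right side:
  S = 1/Ω (conductance is reciprocal resistance),
      = kg⁻¹·m⁻²·s³·A².
  So S⁻² = kg²·m⁴·s⁻⁶·A⁻⁴.
  Hz = 1/s = s⁻¹ (frequency is cycles per second).
  So Hz⁻¹ = s.
  N = kg·m/s² = kg·m·s⁻² (force = mass × acceleration).
  Combining: m⁻¹·S⁻²·A²·kg⁻¹·Hz⁻¹·cd·s²·N = m⁻¹ · (kg²·m⁴·s⁻⁶·A⁻⁴) · A² · kg⁻¹ · s · cd · s² · (kg·m·s⁻²) = kg²·m⁴·s⁻⁵·A⁻²·cd.
Left is kg²·m⁴·s⁻⁶·A⁻²·cd; right is kg²·m⁴·s⁻⁵·A⁻²·cd — different.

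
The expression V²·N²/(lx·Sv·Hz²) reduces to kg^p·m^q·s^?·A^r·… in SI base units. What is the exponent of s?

lx = m⁻²·cd.
So lx⁻¹ = m²·cd⁻¹.
Sv = m²·s⁻².
So Sv⁻¹ = m⁻²·s².
V = kg·m²·s⁻³·A⁻¹.
So V² = kg²·m⁴·s⁻⁶·A⁻².
N = kg·m·s⁻².
So N² = kg²·m²·s⁻⁴.
Hz = s⁻¹.
So Hz⁻² = s².
Combining: lx⁻¹·Sv⁻¹·V²·N²·Hz⁻² = (m²·cd⁻¹) · (m⁻²·s²) · (kg²·m⁴·s⁻⁶·A⁻²) · (kg²·m²·s⁻⁴) · s² = kg⁴·m⁶·s⁻⁶·A⁻²·cd⁻¹.
The exponent of s is -6.

-6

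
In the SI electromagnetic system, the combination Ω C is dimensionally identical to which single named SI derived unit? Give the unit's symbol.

Ω = V/A (resistance = voltage per current),
    = kg·m²·s⁻³·A⁻².
C = A·s = s·A (charge = current × time).
Combining: Ω·C = (kg·m²·s⁻³·A⁻²) · (s·A) = kg·m²·s⁻²·A⁻¹.
kg·m²·s⁻²·A⁻¹ is the base-SI form of the weber.

Wb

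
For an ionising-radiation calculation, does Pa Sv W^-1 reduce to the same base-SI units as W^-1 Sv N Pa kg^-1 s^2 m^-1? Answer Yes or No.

Left side:
  Pa = N/m² (pressure = force per area),
      = kg·m⁻¹·s⁻².
  Sv = J/kg (equivalent dose = energy per mass),
      = m²·s⁻².
  W = J/s (power = energy per time),
      = kg·m²·s⁻³.
  So W⁻¹ = kg⁻¹·m⁻²·s³.
  Combining: Pa·Sv·W⁻¹ = (kg·m⁻¹·s⁻²) · (m²·s⁻²) · (kg⁻¹·m⁻²·s³) = m⁻¹·s⁻¹.
Right side:
  W = J/s (power = energy per time),
      = kg·m²·s⁻³.
  So W⁻¹ = kg⁻¹·m⁻²·s³.
  Sv = J/kg (equivalent dose = energy per mass),
      = m²·s⁻².
  N = kg·m/s² = kg·m·s⁻² (force = mass × acceleration).
  Pa = N/m² (pressure = force per area),
      = kg·m⁻¹·s⁻².
  Combining: W⁻¹·Sv·N·Pa·kg⁻¹·s²·m⁻¹ = (kg⁻¹·m⁻²·s³) · (m²·s⁻²) · (kg·m·s⁻²) · (kg·m⁻¹·s⁻²) · kg⁻¹ · s² · m⁻¹ = m⁻¹·s⁻¹.
Both reduce to m⁻¹·s⁻¹.

Yes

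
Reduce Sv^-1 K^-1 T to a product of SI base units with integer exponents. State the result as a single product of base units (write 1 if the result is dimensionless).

Sv = J/kg (equivalent dose = energy per mass),
    = m²·s⁻².
So Sv⁻¹ = m⁻²·s².
T = Wb/m² (flux density = flux per area),
    = kg·s⁻²·A⁻¹.
Combining: Sv⁻¹·K⁻¹·T = (m⁻²·s²) · K⁻¹ · (kg·s⁻²·A⁻¹) = kg·m⁻²·A⁻¹·K⁻¹.

kg·m⁻²·A⁻¹·K⁻¹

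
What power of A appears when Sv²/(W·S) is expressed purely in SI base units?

-2

W = J/s (power = energy per time),
    = kg·m²·s⁻³.
So W⁻¹ = kg⁻¹·m⁻²·s³.
S = 1/Ω (conductance is reciprocal resistance),
    = kg⁻¹·m⁻²·s³·A².
So S⁻¹ = kg·m²·s⁻³·A⁻².
Sv = J/kg (equivalent dose = energy per mass),
    = m²·s⁻².
So Sv² = m⁴·s⁻⁴.
Combining: W⁻¹·S⁻¹·Sv² = (kg⁻¹·m⁻²·s³) · (kg·m²·s⁻³·A⁻²) · (m⁴·s⁻⁴) = m⁴·s⁻⁴·A⁻².
The exponent of A is -2.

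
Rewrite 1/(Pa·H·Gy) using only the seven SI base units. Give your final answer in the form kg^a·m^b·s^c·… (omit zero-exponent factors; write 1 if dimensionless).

Pa = N/m² (pressure = force per area),
    = kg·m⁻¹·s⁻².
So Pa⁻¹ = kg⁻¹·m·s².
H = Wb/A (inductance = flux per current),
    = kg·m²·s⁻²·A⁻².
So H⁻¹ = kg⁻¹·m⁻²·s²·A².
Gy = J/kg (absorbed dose = energy per mass),
    = m²·s⁻².
So Gy⁻¹ = m⁻²·s².
Combining: Pa⁻¹·H⁻¹·Gy⁻¹ = (kg⁻¹·m·s²) · (kg⁻¹·m⁻²·s²·A²) · (m⁻²·s²) = kg⁻²·m⁻³·s⁶·A².

kg⁻²·m⁻³·s⁶·A²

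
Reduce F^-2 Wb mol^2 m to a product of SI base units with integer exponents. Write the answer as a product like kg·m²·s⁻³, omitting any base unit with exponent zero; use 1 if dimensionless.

kg³·m⁷·s⁻¹⁰·A⁻⁵·mol²

F = C/V (capacitance = charge per voltage),
    = A·s/(kg·m²·s⁻³·A⁻¹) (substituting C and V),
    = kg⁻¹·m⁻²·s⁴·A².
So F⁻² = kg²·m⁴·s⁻⁸·A⁻⁴.
Wb = V·s (flux: a volt is a weber per second),
    = kg·m²·s⁻²·A⁻¹.
Combining: F⁻²·Wb·mol²·m = (kg²·m⁴·s⁻⁸·A⁻⁴) · (kg·m²·s⁻²·A⁻¹) · mol² · m = kg³·m⁷·s⁻¹⁰·A⁻⁵·mol².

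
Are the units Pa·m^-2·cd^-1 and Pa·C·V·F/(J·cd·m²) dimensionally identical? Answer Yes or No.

No

Left side:
  Pa = kg·m⁻¹·s⁻².
  Combining: Pa·m⁻²·cd⁻¹ = (kg·m⁻¹·s⁻²) · m⁻² · cd⁻¹ = kg·m⁻³·s⁻²·cd⁻¹.
Right side:
  J = kg·m²·s⁻².
  So J⁻¹ = kg⁻¹·m⁻²·s².
  Pa = kg·m⁻¹·s⁻².
  C = s·A.
  V = kg·m²·s⁻³·A⁻¹.
  F = kg⁻¹·m⁻²·s⁴·A².
  Combining: J⁻¹·Pa·cd⁻¹·C·V·m⁻²·F = (kg⁻¹·m⁻²·s²) · (kg·m⁻¹·s⁻²) · cd⁻¹ · (s·A) · (kg·m²·s⁻³·A⁻¹) · m⁻² · (kg⁻¹·m⁻²·s⁴·A²) = m⁻⁵·s²·A²·cd⁻¹.
Left is kg·m⁻³·s⁻²·cd⁻¹; right is m⁻⁵·s²·A²·cd⁻¹ — different.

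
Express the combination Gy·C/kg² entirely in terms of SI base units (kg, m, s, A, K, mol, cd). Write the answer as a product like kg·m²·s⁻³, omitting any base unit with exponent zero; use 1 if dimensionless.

Gy = m²·s⁻².
C = s·A.
Combining: Gy·C·kg⁻² = (m²·s⁻²) · (s·A) · kg⁻² = kg⁻²·m²·s⁻¹·A.

kg⁻²·m²·s⁻¹·A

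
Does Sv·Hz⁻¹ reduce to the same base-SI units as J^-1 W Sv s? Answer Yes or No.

Left side:
  Sv = J/kg (equivalent dose = energy per mass),
      = m²·s⁻².
  Hz = 1/s = s⁻¹ (frequency is cycles per second).
  So Hz⁻¹ = s.
  Combining: Sv·Hz⁻¹ = (m²·s⁻²) · s = m²·s⁻¹.
Right side:
  J = N·m (work = force × distance),
      = kg·m²·s⁻².
  So J⁻¹ = kg⁻¹·m⁻²·s².
  W = J/s (power = energy per time),
      = kg·m²·s⁻³.
  Sv = J/kg (equivalent dose = energy per mass),
      = m²·s⁻².
  Combining: J⁻¹·W·Sv·s = (kg⁻¹·m⁻²·s²) · (kg·m²·s⁻³) · (m²·s⁻²) · s = m²·s⁻².
Left is m²·s⁻¹; right is m²·s⁻² — different.

No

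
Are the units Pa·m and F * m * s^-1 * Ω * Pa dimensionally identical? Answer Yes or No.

Left side:
  Pa = kg·m⁻¹·s⁻².
  Combining: Pa·m = (kg·m⁻¹·s⁻²) · m = kg·s⁻².
Right side:
  F = C/V (capacitance = charge per voltage),
      = A·s/(kg·m²·s⁻³·A⁻¹) (substituting C and V),
      = kg⁻¹·m⁻²·s⁴·A².
  Ω = V/A (resistance = voltage per current),
      = kg·m²·s⁻³·A⁻².
  Pa = N/m² (pressure = force per area),
      = kg·m⁻¹·s⁻².
  Combining: F·m·s⁻¹·Ω·Pa = (kg⁻¹·m⁻²·s⁴·A²) · m · s⁻¹ · (kg·m²·s⁻³·A⁻²) · (kg·m⁻¹·s⁻²) = kg·s⁻².
Both reduce to kg·s⁻².

Yes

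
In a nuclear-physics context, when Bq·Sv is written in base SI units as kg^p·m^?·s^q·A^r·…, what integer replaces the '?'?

2

Bq = 1/s = s⁻¹ (activity is decays per second).
Sv = J/kg (equivalent dose = energy per mass),
    = m²·s⁻².
Combining: Bq·Sv = s⁻¹ · (m²·s⁻²) = m²·s⁻³.
The exponent of m is 2.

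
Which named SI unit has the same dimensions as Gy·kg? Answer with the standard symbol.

Gy = J/kg (absorbed dose = energy per mass),
    = m²·s⁻².
Combining: Gy·kg = (m²·s⁻²) · kg = kg·m²·s⁻².
kg·m²·s⁻² is the base-SI form of the joule.

J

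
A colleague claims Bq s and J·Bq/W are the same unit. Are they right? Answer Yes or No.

Left side:
  Bq = s⁻¹.
  Combining: Bq·s = s⁻¹ · s = 1.
Right side:
  W = kg·m²·s⁻³.
  So W⁻¹ = kg⁻¹·m⁻²·s³.
  J = kg·m²·s⁻².
  Bq = s⁻¹.
  Combining: W⁻¹·J·Bq = (kg⁻¹·m⁻²·s³) · (kg·m²·s⁻²) · s⁻¹ = 1.
Both reduce to 1.

Yes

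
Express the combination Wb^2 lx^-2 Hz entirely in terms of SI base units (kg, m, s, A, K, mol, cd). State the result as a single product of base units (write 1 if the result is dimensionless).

Wb = kg·m²·s⁻²·A⁻¹.
So Wb² = kg²·m⁴·s⁻⁴·A⁻².
lx = m⁻²·cd.
So lx⁻² = m⁴·cd⁻².
Hz = s⁻¹.
Combining: Wb²·lx⁻²·Hz = (kg²·m⁴·s⁻⁴·A⁻²) · (m⁴·cd⁻²) · s⁻¹ = kg²·m⁸·s⁻⁵·A⁻²·cd⁻².

kg²·m⁸·s⁻⁵·A⁻²·cd⁻²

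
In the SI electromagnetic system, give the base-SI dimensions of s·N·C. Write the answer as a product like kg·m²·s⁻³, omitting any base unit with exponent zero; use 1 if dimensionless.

kg·m·A

N = kg·m/s² = kg·m·s⁻² (force = mass × acceleration).
C = A·s = s·A (charge = current × time).
Combining: s·N·C = s · (kg·m·s⁻²) · (s·A) = kg·m·A.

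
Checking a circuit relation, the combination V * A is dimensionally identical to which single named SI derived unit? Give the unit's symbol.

V = W/A (potential = power per current),
    = kg·m²·s⁻³·A⁻¹.
Combining: V·A = (kg·m²·s⁻³·A⁻¹) · A = kg·m²·s⁻³.
kg·m²·s⁻³ is the base-SI form of the watt.

W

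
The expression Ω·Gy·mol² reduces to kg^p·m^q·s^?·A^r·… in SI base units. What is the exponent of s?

-5

Ω = V/A (resistance = voltage per current),
    = kg·m²·s⁻³·A⁻².
Gy = J/kg (absorbed dose = energy per mass),
    = m²·s⁻².
Combining: Ω·Gy·mol² = (kg·m²·s⁻³·A⁻²) · (m²·s⁻²) · mol² = kg·m⁴·s⁻⁵·A⁻²·mol².
The exponent of s is -5.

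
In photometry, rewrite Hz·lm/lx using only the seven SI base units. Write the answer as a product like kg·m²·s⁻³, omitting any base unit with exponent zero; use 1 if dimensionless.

Hz = 1/s = s⁻¹ (frequency is cycles per second).
lx = lm/m² (illuminance = luminous flux per area),
    = m⁻²·cd.
So lx⁻¹ = m²·cd⁻¹.
lm = cd·sr = cd (luminous flux; sr is dimensionless).
Combining: Hz·lx⁻¹·lm = s⁻¹ · (m²·cd⁻¹) · cd = m²·s⁻¹.

m²·s⁻¹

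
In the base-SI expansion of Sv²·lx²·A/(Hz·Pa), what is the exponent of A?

Hz = s⁻¹.
So Hz⁻¹ = s.
Sv = m²·s⁻².
So Sv² = m⁴·s⁻⁴.
lx = m⁻²·cd.
So lx² = m⁻⁴·cd².
Pa = kg·m⁻¹·s⁻².
So Pa⁻¹ = kg⁻¹·m·s².
Combining: Hz⁻¹·Sv²·lx²·Pa⁻¹·A = s · (m⁴·s⁻⁴) · (m⁻⁴·cd²) · (kg⁻¹·m·s²) · A = kg⁻¹·m·s⁻¹·A·cd².
The exponent of A is 1.

1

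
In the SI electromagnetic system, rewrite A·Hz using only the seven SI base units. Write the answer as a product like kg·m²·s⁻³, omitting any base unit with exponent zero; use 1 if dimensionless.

s⁻¹·A

Hz = s⁻¹.
Combining: A·Hz = A · s⁻¹ = s⁻¹·A.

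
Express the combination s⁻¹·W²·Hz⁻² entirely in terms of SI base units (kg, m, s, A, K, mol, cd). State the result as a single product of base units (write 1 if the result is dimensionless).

kg²·m⁴·s⁻⁵

W = kg·m²·s⁻³.
So W² = kg²·m⁴·s⁻⁶.
Hz = s⁻¹.
So Hz⁻² = s².
Combining: s⁻¹·W²·Hz⁻² = s⁻¹ · (kg²·m⁴·s⁻⁶) · s² = kg²·m⁴·s⁻⁵.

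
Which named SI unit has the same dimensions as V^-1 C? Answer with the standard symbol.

V = kg·m²·s⁻³·A⁻¹.
So V⁻¹ = kg⁻¹·m⁻²·s³·A.
C = s·A.
Combining: V⁻¹·C = (kg⁻¹·m⁻²·s³·A) · (s·A) = kg⁻¹·m⁻²·s⁴·A².
kg⁻¹·m⁻²·s⁴·A² is the base-SI form of the farad.

F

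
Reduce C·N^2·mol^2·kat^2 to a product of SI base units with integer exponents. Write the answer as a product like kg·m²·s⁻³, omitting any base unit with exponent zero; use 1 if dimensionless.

kg²·m²·s⁻⁵·A·mol⁴

C = A·s = s·A (charge = current × time).
N = kg·m/s² = kg·m·s⁻² (force = mass × acceleration).
So N² = kg²·m²·s⁻⁴.
kat = mol/s = s⁻¹·mol (catalytic activity).
So kat² = s⁻²·mol².
Combining: C·N²·mol²·kat² = (s·A) · (kg²·m²·s⁻⁴) · mol² · (s⁻²·mol²) = kg²·m²·s⁻⁵·A·mol⁴.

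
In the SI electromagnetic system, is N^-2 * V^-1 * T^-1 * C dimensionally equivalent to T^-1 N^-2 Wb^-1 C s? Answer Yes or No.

Yes

Left side:
  N = kg·m·s⁻².
  So N⁻² = kg⁻²·m⁻²·s⁴.
  V = kg·m²·s⁻³·A⁻¹.
  So V⁻¹ = kg⁻¹·m⁻²·s³·A.
  T = kg·s⁻²·A⁻¹.
  So T⁻¹ = kg⁻¹·s²·A.
  C = s·A.
  Combining: N⁻²·V⁻¹·T⁻¹·C = (kg⁻²·m⁻²·s⁴) · (kg⁻¹·m⁻²·s³·A) · (kg⁻¹·s²·A) · (s·A) = kg⁻⁴·m⁻⁴·s¹⁰·A³.
Right side:
  T = kg·s⁻²·A⁻¹.
  So T⁻¹ = kg⁻¹·s²·A.
  N = kg·m·s⁻².
  So N⁻² = kg⁻²·m⁻²·s⁴.
  Wb = kg·m²·s⁻²·A⁻¹.
  So Wb⁻¹ = kg⁻¹·m⁻²·s²·A.
  C = s·A.
  Combining: T⁻¹·N⁻²·Wb⁻¹·C·s = (kg⁻¹·s²·A) · (kg⁻²·m⁻²·s⁴) · (kg⁻¹·m⁻²·s²·A) · (s·A) · s = kg⁻⁴·m⁻⁴·s¹⁰·A³.
Both reduce to kg⁻⁴·m⁻⁴·s¹⁰·A³.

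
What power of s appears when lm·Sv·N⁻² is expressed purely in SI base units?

lm = cd·sr = cd (luminous flux; sr is dimensionless).
Sv = J/kg (equivalent dose = energy per mass),
    = m²·s⁻².
N = kg·m/s² = kg·m·s⁻² (force = mass × acceleration).
So N⁻² = kg⁻²·m⁻²·s⁴.
Combining: lm·Sv·N⁻² = cd · (m²·s⁻²) · (kg⁻²·m⁻²·s⁴) = kg⁻²·s²·cd.
The exponent of s is 2.

2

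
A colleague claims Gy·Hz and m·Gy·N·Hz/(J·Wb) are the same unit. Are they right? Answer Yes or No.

No

Left side:
  Gy = J/kg (absorbed dose = energy per mass),
      = m²·s⁻².
  Hz = 1/s = s⁻¹ (frequency is cycles per second).
  Combining: Gy·Hz = (m²·s⁻²) · s⁻¹ = m²·s⁻³.
Right side:
  J = kg·m²·s⁻².
  So J⁻¹ = kg⁻¹·m⁻²·s².
  Gy = m²·s⁻².
  N = kg·m·s⁻².
  Wb = kg·m²·s⁻²·A⁻¹.
  So Wb⁻¹ = kg⁻¹·m⁻²·s²·A.
  Hz = s⁻¹.
  Combining: m·J⁻¹·Gy·N·Wb⁻¹·Hz = m · (kg⁻¹·m⁻²·s²) · (m²·s⁻²) · (kg·m·s⁻²) · (kg⁻¹·m⁻²·s²·A) · s⁻¹ = kg⁻¹·s⁻¹·A.
Left is m²·s⁻³; right is kg⁻¹·s⁻¹·A — different.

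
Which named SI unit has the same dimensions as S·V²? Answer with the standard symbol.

S = 1/Ω (conductance is reciprocal resistance),
    = kg⁻¹·m⁻²·s³·A².
V = W/A (potential = power per current),
    = kg·m²·s⁻³·A⁻¹.
So V² = kg²·m⁴·s⁻⁶·A⁻².
Combining: S·V² = (kg⁻¹·m⁻²·s³·A²) · (kg²·m⁴·s⁻⁶·A⁻²) = kg·m²·s⁻³.
kg·m²·s⁻³ is the base-SI form of the watt.

W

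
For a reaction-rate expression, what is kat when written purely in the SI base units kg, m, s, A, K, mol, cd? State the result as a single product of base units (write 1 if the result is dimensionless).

kat = mol/s = s⁻¹·mol (catalytic activity).

s⁻¹·mol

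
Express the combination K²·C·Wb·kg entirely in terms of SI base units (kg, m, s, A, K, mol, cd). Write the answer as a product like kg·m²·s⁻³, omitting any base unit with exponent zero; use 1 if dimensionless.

C = A·s = s·A (charge = current × time).
Wb = V·s (flux: a volt is a weber per second),
    = kg·m²·s⁻²·A⁻¹.
Combining: K²·C·Wb·kg = K² · (s·A) · (kg·m²·s⁻²·A⁻¹) · kg = kg²·m²·s⁻¹·K².

kg²·m²·s⁻¹·K²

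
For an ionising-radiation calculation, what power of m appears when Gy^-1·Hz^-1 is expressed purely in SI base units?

Gy = J/kg (absorbed dose = energy per mass),
    = m²·s⁻².
So Gy⁻¹ = m⁻²·s².
Hz = 1/s = s⁻¹ (frequency is cycles per second).
So Hz⁻¹ = s.
Combining: Gy⁻¹·Hz⁻¹ = (m⁻²·s²) · s = m⁻²·s³.
The exponent of m is -2.

-2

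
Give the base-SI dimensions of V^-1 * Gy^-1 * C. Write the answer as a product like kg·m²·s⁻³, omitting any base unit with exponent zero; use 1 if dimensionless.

kg⁻¹·m⁻⁴·s⁶·A²

V = W/A (potential = power per current),
    = kg·m²·s⁻³·A⁻¹.
So V⁻¹ = kg⁻¹·m⁻²·s³·A.
Gy = J/kg (absorbed dose = energy per mass),
    = m²·s⁻².
So Gy⁻¹ = m⁻²·s².
C = A·s = s·A (charge = current × time).
Combining: V⁻¹·Gy⁻¹·C = (kg⁻¹·m⁻²·s³·A) · (m⁻²·s²) · (s·A) = kg⁻¹·m⁻⁴·s⁶·A².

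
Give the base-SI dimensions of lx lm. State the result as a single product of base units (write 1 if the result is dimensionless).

lx = lm/m² (illuminance = luminous flux per area),
    = m⁻²·cd.
lm = cd·sr = cd (luminous flux; sr is dimensionless).
Combining: lx·lm = (m⁻²·cd) · cd = m⁻²·cd².

m⁻²·cd²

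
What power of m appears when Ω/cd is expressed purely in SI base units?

Ω = V/A (resistance = voltage per current),
    = kg·m²·s⁻³·A⁻².
Combining: Ω·cd⁻¹ = (kg·m²·s⁻³·A⁻²) · cd⁻¹ = kg·m²·s⁻³·A⁻²·cd⁻¹.
The exponent of m is 2.

2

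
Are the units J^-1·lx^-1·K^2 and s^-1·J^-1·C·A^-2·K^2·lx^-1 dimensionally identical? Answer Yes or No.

Left side:
  J = N·m (work = force × distance),
      = kg·m²·s⁻².
  So J⁻¹ = kg⁻¹·m⁻²·s².
  lx = lm/m² (illuminance = luminous flux per area),
      = m⁻²·cd.
  So lx⁻¹ = m²·cd⁻¹.
  Combining: J⁻¹·lx⁻¹·K² = (kg⁻¹·m⁻²·s²) · (m²·cd⁻¹) · K² = kg⁻¹·s²·K²·cd⁻¹.
Right side:
  J = kg·m²·s⁻².
  So J⁻¹ = kg⁻¹·m⁻²·s².
  C = s·A.
  lx = m⁻²·cd.
  So lx⁻¹ = m²·cd⁻¹.
  Combining: s⁻¹·J⁻¹·C·A⁻²·K²·lx⁻¹ = s⁻¹ · (kg⁻¹·m⁻²·s²) · (s·A) · A⁻² · K² · (m²·cd⁻¹) = kg⁻¹·s²·A⁻¹·K²·cd⁻¹.
Left is kg⁻¹·s²·K²·cd⁻¹; right is kg⁻¹·s²·A⁻¹·K²·cd⁻¹ — different.

No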